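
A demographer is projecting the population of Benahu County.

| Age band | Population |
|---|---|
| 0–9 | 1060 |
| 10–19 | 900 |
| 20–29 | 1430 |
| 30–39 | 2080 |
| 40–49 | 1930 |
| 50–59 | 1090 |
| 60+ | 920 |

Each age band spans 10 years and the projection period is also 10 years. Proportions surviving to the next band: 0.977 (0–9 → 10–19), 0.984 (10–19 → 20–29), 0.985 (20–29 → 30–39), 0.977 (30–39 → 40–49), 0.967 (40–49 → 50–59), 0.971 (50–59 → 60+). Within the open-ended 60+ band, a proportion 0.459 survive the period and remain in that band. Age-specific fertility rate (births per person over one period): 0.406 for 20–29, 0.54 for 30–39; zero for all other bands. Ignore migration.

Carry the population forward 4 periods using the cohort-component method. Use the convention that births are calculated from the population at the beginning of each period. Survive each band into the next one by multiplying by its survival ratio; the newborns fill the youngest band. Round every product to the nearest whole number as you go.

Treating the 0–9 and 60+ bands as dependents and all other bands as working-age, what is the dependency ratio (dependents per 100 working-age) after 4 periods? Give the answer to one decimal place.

Let group 1 be 0–9 through group 7 = 60+.
[period 1]
Births: 1430 * 0.406 = 581  |  2080 * 0.54 = 1123 ⇒ total 1704
Group 2: 1060 * 0.977 = 1036
Group 3: 900 * 0.984 = 886
Group 4: 1430 * 0.985 = 1409
Group 5: 2080 * 0.977 = 2032
Group 6: 1930 * 0.967 = 1866
Group 7: 1090 * 0.971 + 920 * 0.459 = 1058 + 422 = 1480
Giving 1704 / 1036 / 886 / 1409 / 2032 / 1866 / 1480.
[period 2]
Births: 886 * 0.406 = 360  |  1409 * 0.54 = 761 ⇒ total 1121
Group 2: 1704 * 0.977 = 1665
Group 3: 1036 * 0.984 = 1019
Group 4: 886 * 0.985 = 873
Group 5: 1409 * 0.977 = 1377
Group 6: 2032 * 0.967 = 1965
Group 7: 1866 * 0.971 + 1480 * 0.459 = 1812 + 679 = 2491
Giving 1121 / 1665 / 1019 / 873 / 1377 / 1965 / 2491.
[period 3]
Births: 1019 * 0.406 = 414  |  873 * 0.54 = 471 ⇒ total 885
Group 2: 1121 * 0.977 = 1095
Group 3: 1665 * 0.984 = 1638
Group 4: 1019 * 0.985 = 1004
Group 5: 873 * 0.977 = 853
Group 6: 1377 * 0.967 = 1332
Group 7: 1965 * 0.971 + 2491 * 0.459 = 1908 + 1143 = 3051
Giving 885 / 1095 / 1638 / 1004 / 853 / 1332 / 3051.
[period 4]
Births: 1638 * 0.406 = 665  |  1004 * 0.54 = 542 ⇒ total 1207
Group 2: 885 * 0.977 = 865
Group 3: 1095 * 0.984 = 1077
Group 4: 1638 * 0.985 = 1613
Group 5: 1004 * 0.977 = 981
Group 6: 853 * 0.967 = 825
Group 7: 1332 * 0.971 + 3051 * 0.459 = 1293 + 1400 = 2693
Giving 1207 / 865 / 1077 / 1613 / 981 / 825 / 2693.
Dependents (band 0–9 + band 60+) = 1207 + 2693 = 3900; working-age = 5361; ratio = 3900/5361 × 100 = 72.7

72.7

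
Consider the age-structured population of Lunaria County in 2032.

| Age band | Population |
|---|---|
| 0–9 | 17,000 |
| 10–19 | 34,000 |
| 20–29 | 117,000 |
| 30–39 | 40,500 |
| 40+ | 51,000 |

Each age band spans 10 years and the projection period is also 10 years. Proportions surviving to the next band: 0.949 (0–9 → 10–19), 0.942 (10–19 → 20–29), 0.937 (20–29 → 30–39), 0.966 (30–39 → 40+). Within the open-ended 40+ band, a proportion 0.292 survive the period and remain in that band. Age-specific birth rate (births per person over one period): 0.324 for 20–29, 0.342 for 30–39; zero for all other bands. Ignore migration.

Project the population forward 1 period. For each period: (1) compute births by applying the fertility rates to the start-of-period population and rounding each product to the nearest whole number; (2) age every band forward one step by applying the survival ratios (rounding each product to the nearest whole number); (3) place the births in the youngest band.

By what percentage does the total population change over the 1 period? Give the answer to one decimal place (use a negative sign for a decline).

1.6

Period 1:
Births: 117000 * 0.324 = 37908  |  40500 * 0.342 = 13851 → total 51759
10–19: 17000 * 0.949 = 16133
20–29: 34000 * 0.942 = 32028
30–39: 117000 * 0.937 = 109629
40+: 40500 * 0.966 + 51000 * 0.292 = 39123 + 14892 = 54015
End of period: [51759, 16133, 32028, 109629, 54015]
Total: 259500 → 263564; change = 4064; percentage change = 1.6%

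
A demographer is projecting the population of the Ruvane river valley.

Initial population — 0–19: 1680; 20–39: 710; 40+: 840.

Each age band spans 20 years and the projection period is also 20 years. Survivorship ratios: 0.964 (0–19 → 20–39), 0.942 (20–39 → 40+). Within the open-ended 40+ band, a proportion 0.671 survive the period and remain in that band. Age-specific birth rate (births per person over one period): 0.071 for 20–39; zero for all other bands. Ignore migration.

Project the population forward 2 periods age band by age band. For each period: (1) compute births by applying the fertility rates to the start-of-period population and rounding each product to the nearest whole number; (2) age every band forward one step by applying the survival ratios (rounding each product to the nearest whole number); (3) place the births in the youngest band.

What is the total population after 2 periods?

2516

[period 1]
Births: 710 * 0.071 = 50
20–39: 1680 * 0.964 = 1620
40+: 710 * 0.942 + 840 * 0.671 = 669 + 564 = 1233
Population now: 0–19=50, 20–39=1620, 40+=1233
[period 2]
Births: 1620 * 0.071 = 115
20–39: 50 * 0.964 = 48
40+: 1620 * 0.942 + 1233 * 0.671 = 1526 + 827 = 2353
Population now: 0–19=115, 20–39=48, 40+=2353
Total after period 2: 115 + 48 + 2353 = 2516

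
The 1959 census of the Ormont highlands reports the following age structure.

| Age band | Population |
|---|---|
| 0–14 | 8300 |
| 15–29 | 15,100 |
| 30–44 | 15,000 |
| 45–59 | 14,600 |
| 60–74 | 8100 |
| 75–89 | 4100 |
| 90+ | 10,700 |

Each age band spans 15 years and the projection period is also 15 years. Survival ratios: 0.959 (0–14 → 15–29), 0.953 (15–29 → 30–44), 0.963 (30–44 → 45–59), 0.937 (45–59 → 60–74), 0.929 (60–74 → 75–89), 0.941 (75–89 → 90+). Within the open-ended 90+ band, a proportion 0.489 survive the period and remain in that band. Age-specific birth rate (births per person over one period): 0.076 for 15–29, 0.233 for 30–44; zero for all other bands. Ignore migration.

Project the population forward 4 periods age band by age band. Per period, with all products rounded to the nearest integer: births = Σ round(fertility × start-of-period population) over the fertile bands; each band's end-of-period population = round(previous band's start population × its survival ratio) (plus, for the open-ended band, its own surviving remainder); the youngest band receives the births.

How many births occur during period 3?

Numbering the bands 1..7 from youngest to oldest:
Period 1.
Births: 15100 * 0.076 = 1148 ; 15000 * 0.233 = 3495 — total 4643
Band 2: 8300 * 0.959 = 7960
Band 3: 15100 * 0.953 = 14390
Band 4: 15000 * 0.963 = 14445
Band 5: 14600 * 0.937 = 13680
Band 6: 8100 * 0.929 = 7525
Band 7: 4100 * 0.941 + 10700 * 0.489 = 3858 + 5232 = 9090
→ [4643, 7960, 14390, 14445, 13680, 7525, 9090]
Period 2.
Births: 7960 * 0.076 = 605 ; 14390 * 0.233 = 3353 — total 3958
Band 2: 4643 * 0.959 = 4453
Band 3: 7960 * 0.953 = 7586
Band 4: 14390 * 0.963 = 13858
Band 5: 14445 * 0.937 = 13535
Band 6: 13680 * 0.929 = 12709
Band 7: 7525 * 0.941 + 9090 * 0.489 = 7081 + 4445 = 11526
→ [3958, 4453, 7586, 13858, 13535, 12709, 11526]
Period 3.
Births: 4453 * 0.076 = 338 ; 7586 * 0.233 = 1768 — total 2106
Band 2: 3958 * 0.959 = 3796
Band 3: 4453 * 0.953 = 4244
Band 4: 7586 * 0.963 = 7305
Band 5: 13858 * 0.937 = 12985
Band 6: 13535 * 0.929 = 12574
Band 7: 12709 * 0.941 + 11526 * 0.489 = 11959 + 5636 = 17595
→ [2106, 3796, 4244, 7305, 12985, 12574, 17595]

2106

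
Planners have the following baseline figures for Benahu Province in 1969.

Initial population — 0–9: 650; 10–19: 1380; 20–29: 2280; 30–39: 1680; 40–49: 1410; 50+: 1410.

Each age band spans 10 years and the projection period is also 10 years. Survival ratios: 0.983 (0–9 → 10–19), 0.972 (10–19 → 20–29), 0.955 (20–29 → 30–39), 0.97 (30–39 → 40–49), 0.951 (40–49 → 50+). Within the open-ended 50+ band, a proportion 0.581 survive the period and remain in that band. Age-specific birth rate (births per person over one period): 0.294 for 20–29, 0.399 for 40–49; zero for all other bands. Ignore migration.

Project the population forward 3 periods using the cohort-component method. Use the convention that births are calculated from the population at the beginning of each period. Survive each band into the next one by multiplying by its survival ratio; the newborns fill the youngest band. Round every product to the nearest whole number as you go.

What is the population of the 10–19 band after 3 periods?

Call the groups 1 to 6, youngest first.
[period 1]
Births: 2280 × 0.294 = 670, 1410 × 0.399 = 563 — total 1233
Group 2: 650 × 0.983 = 639
Group 3: 1380 × 0.972 = 1341
Group 4: 2280 × 0.955 = 2177
Group 5: 1680 × 0.97 = 1630
Group 6: 1410 × 0.951 + 1410 × 0.581 = 1341 + 819 = 2160
Population now: 0–9=1233, 10–19=639, 20–29=1341, 30–39=2177, 40–49=1630, 50+=2160
[period 2]
Births: 1341 × 0.294 = 394, 1630 × 0.399 = 650 — total 1044
Group 2: 1233 × 0.983 = 1212
Group 3: 639 × 0.972 = 621
Group 4: 1341 × 0.955 = 1281
Group 5: 2177 × 0.97 = 2112
Group 6: 1630 × 0.951 + 2160 × 0.581 = 1550 + 1255 = 2805
Population now: 0–9=1044, 10–19=1212, 20–29=621, 30–39=1281, 40–49=2112, 50+=2805
[period 3]
Births: 621 × 0.294 = 183, 2112 × 0.399 = 843 — total 1026
Group 2: 1044 × 0.983 = 1026
Group 3: 1212 × 0.972 = 1178
Group 4: 621 × 0.955 = 593
Group 5: 1281 × 0.97 = 1243
Group 6: 2112 × 0.951 + 2805 × 0.581 = 2009 + 1630 = 3639
Population now: 0–9=1026, 10–19=1026, 20–29=1178, 30–39=593, 40–49=1243, 50+=3639

1026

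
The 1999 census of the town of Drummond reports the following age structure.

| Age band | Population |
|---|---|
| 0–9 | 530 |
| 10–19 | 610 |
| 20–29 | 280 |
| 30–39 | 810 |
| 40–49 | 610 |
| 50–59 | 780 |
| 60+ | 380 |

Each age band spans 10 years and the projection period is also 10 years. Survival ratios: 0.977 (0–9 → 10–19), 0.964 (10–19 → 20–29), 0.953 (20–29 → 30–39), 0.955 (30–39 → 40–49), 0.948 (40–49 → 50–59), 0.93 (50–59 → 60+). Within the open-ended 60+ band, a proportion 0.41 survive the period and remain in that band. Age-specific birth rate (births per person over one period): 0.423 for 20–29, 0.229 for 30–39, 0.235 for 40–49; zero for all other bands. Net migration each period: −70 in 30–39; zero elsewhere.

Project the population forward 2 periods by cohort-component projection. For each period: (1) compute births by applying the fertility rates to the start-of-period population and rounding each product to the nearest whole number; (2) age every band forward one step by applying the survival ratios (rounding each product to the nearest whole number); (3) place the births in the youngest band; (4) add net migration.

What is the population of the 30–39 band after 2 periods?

(Bands numbered youngest = 1 to oldest = 7.)
Period 1:
Births: 280 * 0.423 = 118, 810 * 0.229 = 185, 610 * 0.235 = 143 ⇒ total 446
Band 2: 530 * 0.977 = 518
Band 3: 610 * 0.964 = 588
Band 4: 280 * 0.953 = 267
Band 5: 810 * 0.955 = 774
Band 6: 610 * 0.948 = 578
Band 7: 780 * 0.93 + 380 * 0.41 = 725 + 156 = 881
Net migration: Band 4 − 70 → 197
Population now: 0–9=446, 10–19=518, 20–29=588, 30–39=197, 40–49=774, 50–59=578, 60+=881
Period 2:
Births: 588 * 0.423 = 249, 197 * 0.229 = 45, 774 * 0.235 = 182 ⇒ total 476
Band 2: 446 * 0.977 = 436
Band 3: 518 * 0.964 = 499
Band 4: 588 * 0.953 = 560
Band 5: 197 * 0.955 = 188
Band 6: 774 * 0.948 = 734
Band 7: 578 * 0.93 + 881 * 0.41 = 538 + 361 = 899
Net migration: Band 4 − 70 → 490
Population now: 0–9=476, 10–19=436, 20–29=499, 30–39=490, 40–49=188, 50–59=734, 60+=899

490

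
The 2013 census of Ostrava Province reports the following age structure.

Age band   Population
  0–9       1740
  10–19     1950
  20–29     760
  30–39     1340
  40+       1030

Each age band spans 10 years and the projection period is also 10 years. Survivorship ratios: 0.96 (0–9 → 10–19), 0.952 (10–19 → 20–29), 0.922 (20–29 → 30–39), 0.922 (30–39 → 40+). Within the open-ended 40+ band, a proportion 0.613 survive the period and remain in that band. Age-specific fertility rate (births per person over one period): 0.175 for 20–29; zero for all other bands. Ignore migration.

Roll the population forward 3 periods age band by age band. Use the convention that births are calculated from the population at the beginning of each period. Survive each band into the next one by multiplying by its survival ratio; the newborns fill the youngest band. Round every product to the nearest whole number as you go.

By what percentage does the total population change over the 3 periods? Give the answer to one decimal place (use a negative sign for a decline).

-28.8

Numbering the groups 1..5 from youngest to oldest:
[period 1]
Births: 760 * 0.175 = 133
Group 2: 1740 * 0.96 = 1670
Group 3: 1950 * 0.952 = 1856
Group 4: 760 * 0.922 = 701
Group 5: 1340 * 0.922 + 1030 * 0.613 = 1235 + 631 = 1866
Giving 133 / 1670 / 1856 / 701 / 1866.
[period 2]
Births: 1856 * 0.175 = 325
Group 2: 133 * 0.96 = 128
Group 3: 1670 * 0.952 = 1590
Group 4: 1856 * 0.922 = 1711
Group 5: 701 * 0.922 + 1866 * 0.613 = 646 + 1144 = 1790
Giving 325 / 128 / 1590 / 1711 / 1790.
[period 3]
Births: 1590 * 0.175 = 278
Group 2: 325 * 0.96 = 312
Group 3: 128 * 0.952 = 122
Group 4: 1590 * 0.922 = 1466
Group 5: 1711 * 0.922 + 1790 * 0.613 = 1578 + 1097 = 2675
Giving 278 / 312 / 122 / 1466 / 2675.
Total: 6820 → 4853; change = -1967; percentage change = -28.8%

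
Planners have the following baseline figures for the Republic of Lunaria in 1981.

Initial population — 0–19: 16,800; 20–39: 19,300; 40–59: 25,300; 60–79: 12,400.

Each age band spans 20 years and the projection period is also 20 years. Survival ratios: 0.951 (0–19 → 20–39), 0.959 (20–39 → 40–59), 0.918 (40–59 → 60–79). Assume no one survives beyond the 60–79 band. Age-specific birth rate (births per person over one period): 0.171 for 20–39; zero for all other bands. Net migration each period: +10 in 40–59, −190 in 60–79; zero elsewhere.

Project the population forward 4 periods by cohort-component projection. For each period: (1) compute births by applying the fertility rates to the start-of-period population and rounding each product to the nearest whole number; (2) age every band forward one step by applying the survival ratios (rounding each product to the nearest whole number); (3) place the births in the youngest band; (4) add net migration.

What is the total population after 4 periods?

[period 1]
Births: 19300 × 0.171 = 3300
20–39: 16800 × 0.951 = 15977
40–59: 19300 × 0.959 = 18509
60–79: 25300 × 0.918 = 23225
Net migration: 40–59 + 10 → 18519; 60–79 − 190 → 23035
Giving 3300 / 15977 / 18519 / 23035.
[period 2]
Births: 15977 × 0.171 = 2732
20–39: 3300 × 0.951 = 3138
40–59: 15977 × 0.959 = 15322
60–79: 18519 × 0.918 = 17000
Net migration: 40–59 + 10 → 15332; 60–79 − 190 → 16810
Giving 2732 / 3138 / 15332 / 16810.
[period 3]
Births: 3138 × 0.171 = 537
20–39: 2732 × 0.951 = 2598
40–59: 3138 × 0.959 = 3009
60–79: 15332 × 0.918 = 14075
Net migration: 40–59 + 10 → 3019; 60–79 − 190 → 13885
Giving 537 / 2598 / 3019 / 13885.
[period 4]
Births: 2598 × 0.171 = 444
20–39: 537 × 0.951 = 511
40–59: 2598 × 0.959 = 2491
60–79: 3019 × 0.918 = 2771
Net migration: 40–59 + 10 → 2501; 60–79 − 190 → 2581
Giving 444 / 511 / 2501 / 2581.
Total after period 4: 444 + 511 + 2501 + 2581 = 6037

6037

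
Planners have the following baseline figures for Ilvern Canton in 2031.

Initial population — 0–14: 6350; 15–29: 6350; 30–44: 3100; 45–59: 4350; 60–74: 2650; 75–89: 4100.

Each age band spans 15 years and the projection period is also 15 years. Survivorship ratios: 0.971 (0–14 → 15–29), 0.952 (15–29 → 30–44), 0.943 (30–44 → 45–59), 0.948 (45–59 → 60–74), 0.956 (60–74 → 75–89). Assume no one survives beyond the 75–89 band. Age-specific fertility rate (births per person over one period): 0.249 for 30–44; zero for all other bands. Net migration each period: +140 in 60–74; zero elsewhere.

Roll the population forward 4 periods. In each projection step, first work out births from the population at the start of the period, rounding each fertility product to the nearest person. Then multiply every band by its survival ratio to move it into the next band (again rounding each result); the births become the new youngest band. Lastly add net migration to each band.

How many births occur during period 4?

Period 1:
Births: 3100 × 0.249 = 772
15–29: 6350 × 0.971 = 6166
30–44: 6350 × 0.952 = 6045
45–59: 3100 × 0.943 = 2923
60–74: 4350 × 0.948 = 4124
75–89: 2650 × 0.956 = 2533
Net migration: 60–74 + 140 → 4264
Giving 772 / 6166 / 6045 / 2923 / 4264 / 2533.
Period 2:
Births: 6045 × 0.249 = 1505
15–29: 772 × 0.971 = 750
30–44: 6166 × 0.952 = 5870
45–59: 6045 × 0.943 = 5700
60–74: 2923 × 0.948 = 2771
75–89: 4264 × 0.956 = 4076
Net migration: 60–74 + 140 → 2911
Giving 1505 / 750 / 5870 / 5700 / 2911 / 4076.
Period 3:
Births: 5870 × 0.249 = 1462
15–29: 1505 × 0.971 = 1461
30–44: 750 × 0.952 = 714
45–59: 5870 × 0.943 = 5535
60–74: 5700 × 0.948 = 5404
75–89: 2911 × 0.956 = 2783
Net migration: 60–74 + 140 → 5544
Giving 1462 / 1461 / 714 / 5535 / 5544 / 2783.
Period 4:
Births: 714 × 0.249 = 178
15–29: 1462 × 0.971 = 1420
30–44: 1461 × 0.952 = 1391
45–59: 714 × 0.943 = 673
60–74: 5535 × 0.948 = 5247
75–89: 5544 × 0.956 = 5300
Net migration: 60–74 + 140 → 5387
Giving 178 / 1420 / 1391 / 673 / 5387 / 5300.

178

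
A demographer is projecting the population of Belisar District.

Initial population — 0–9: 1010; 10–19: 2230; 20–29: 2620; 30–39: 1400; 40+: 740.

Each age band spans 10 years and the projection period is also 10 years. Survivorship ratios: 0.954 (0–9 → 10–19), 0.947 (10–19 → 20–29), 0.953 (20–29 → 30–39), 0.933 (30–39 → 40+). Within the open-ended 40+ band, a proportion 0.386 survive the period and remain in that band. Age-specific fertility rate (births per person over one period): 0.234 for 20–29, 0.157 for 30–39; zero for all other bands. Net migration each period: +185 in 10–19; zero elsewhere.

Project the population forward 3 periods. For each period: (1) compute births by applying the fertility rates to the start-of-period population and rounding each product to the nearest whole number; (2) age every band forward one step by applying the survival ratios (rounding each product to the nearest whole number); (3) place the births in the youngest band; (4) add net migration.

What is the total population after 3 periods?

6581

After projecting period 1:
Births: 2620 * 0.234 = 613  |  1400 * 0.157 = 220 — total 833
10–19: 1010 * 0.954 = 964
20–29: 2230 * 0.947 = 2112
30–39: 2620 * 0.953 = 2497
40+: 1400 * 0.933 + 740 * 0.386 = 1306 + 286 = 1592
Net migration: 10–19 + 185 → 1149
Giving 833 / 1149 / 2112 / 2497 / 1592.
After projecting period 2:
Births: 2112 * 0.234 = 494  |  2497 * 0.157 = 392 — total 886
10–19: 833 * 0.954 = 795
20–29: 1149 * 0.947 = 1088
30–39: 2112 * 0.953 = 2013
40+: 2497 * 0.933 + 1592 * 0.386 = 2330 + 615 = 2945
Net migration: 10–19 + 185 → 980
Giving 886 / 980 / 1088 / 2013 / 2945.
After projecting period 3:
Births: 1088 * 0.234 = 255  |  2013 * 0.157 = 316 — total 571
10–19: 886 * 0.954 = 845
20–29: 980 * 0.947 = 928
30–39: 1088 * 0.953 = 1037
40+: 2013 * 0.933 + 2945 * 0.386 = 1878 + 1137 = 3015
Net migration: 10–19 + 185 → 1030
Giving 571 / 1030 / 928 / 1037 / 3015.
Total after period 3: 571 + 1030 + 928 + 1037 + 3015 = 6581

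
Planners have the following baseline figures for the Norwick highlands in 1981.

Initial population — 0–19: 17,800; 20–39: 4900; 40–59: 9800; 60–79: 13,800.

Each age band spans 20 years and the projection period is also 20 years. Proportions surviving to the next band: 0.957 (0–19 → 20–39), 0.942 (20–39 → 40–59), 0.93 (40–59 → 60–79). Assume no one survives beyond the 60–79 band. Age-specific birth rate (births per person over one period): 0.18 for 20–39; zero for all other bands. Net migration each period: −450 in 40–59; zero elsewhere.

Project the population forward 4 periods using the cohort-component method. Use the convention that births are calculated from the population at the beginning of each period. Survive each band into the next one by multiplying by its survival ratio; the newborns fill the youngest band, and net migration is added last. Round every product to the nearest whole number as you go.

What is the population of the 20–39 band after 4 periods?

Period 1.
Births: 4900 * 0.18 = 882
20–39: 17800 * 0.957 = 17035
40–59: 4900 * 0.942 = 4616
60–79: 9800 * 0.93 = 9114
Net migration: 40–59 − 450 → 4166
Giving 882 / 17035 / 4166 / 9114.
Period 2.
Births: 17035 * 0.18 = 3066
20–39: 882 * 0.957 = 844
40–59: 17035 * 0.942 = 16047
60–79: 4166 * 0.93 = 3874
Net migration: 40–59 − 450 → 15597
Giving 3066 / 844 / 15597 / 3874.
Period 3.
Births: 844 * 0.18 = 152
20–39: 3066 * 0.957 = 2934
40–59: 844 * 0.942 = 795
60–79: 15597 * 0.93 = 14505
Net migration: 40–59 − 450 → 345
Giving 152 / 2934 / 345 / 14505.
Period 4.
Births: 2934 * 0.18 = 528
20–39: 152 * 0.957 = 145
40–59: 2934 * 0.942 = 2764
60–79: 345 * 0.93 = 321
Net migration: 40–59 − 450 → 2314
Giving 528 / 145 / 2314 / 321.

145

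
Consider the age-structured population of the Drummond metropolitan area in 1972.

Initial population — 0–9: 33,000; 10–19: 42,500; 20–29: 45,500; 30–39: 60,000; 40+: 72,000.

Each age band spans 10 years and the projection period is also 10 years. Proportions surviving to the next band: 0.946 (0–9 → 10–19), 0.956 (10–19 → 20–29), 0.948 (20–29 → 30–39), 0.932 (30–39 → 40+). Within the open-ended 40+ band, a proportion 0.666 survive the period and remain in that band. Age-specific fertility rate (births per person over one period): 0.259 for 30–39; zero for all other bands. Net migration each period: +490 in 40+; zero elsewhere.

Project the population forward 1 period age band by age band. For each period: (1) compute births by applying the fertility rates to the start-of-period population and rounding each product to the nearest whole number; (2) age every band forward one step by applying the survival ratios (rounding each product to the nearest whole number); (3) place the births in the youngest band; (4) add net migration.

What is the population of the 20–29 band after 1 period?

40630

Call the groups 1 to 5, youngest first.
— Period 1 —
Births: 60000 * 0.259 = 15540
Group 2: 33000 * 0.946 = 31218
Group 3: 42500 * 0.956 = 40630
Group 4: 45500 * 0.948 = 43134
Group 5: 60000 * 0.932 + 72000 * 0.666 = 55920 + 47952 = 103872
Net migration: Group 5 + 490 → 104362
End of period: [15540, 31218, 40630, 43134, 104362]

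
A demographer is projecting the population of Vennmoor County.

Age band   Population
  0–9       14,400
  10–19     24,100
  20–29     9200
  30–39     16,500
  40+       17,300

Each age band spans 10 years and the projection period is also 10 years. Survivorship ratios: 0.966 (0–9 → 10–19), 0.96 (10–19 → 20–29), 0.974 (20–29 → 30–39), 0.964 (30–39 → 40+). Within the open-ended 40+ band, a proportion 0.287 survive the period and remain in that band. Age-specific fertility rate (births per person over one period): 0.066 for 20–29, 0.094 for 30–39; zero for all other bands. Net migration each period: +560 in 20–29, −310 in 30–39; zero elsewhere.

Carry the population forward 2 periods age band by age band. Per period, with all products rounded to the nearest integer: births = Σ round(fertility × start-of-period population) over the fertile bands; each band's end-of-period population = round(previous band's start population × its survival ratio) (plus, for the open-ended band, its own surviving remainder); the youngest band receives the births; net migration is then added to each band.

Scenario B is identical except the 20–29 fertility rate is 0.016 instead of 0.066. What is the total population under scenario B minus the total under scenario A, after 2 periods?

(Groups numbered youngest = 1 to oldest = 5.)
Period 1:
Births: 9200 × 0.066 = 607, 16500 × 0.094 = 1551 ⇒ total 2158
Group 2: 14400 × 0.966 = 13910
Group 3: 24100 × 0.96 = 23136
Group 4: 9200 × 0.974 = 8961
Group 5: 16500 × 0.964 + 17300 × 0.287 = 15906 + 4965 = 20871
Net migration: Group 3 + 560 → 23696; Group 4 − 310 → 8651
Population now: 0–9=2158, 10–19=13910, 20–29=23696, 30–39=8651, 40+=20871
Period 2:
Births: 23696 × 0.066 = 1564, 8651 × 0.094 = 813 ⇒ total 2377
Group 2: 2158 × 0.966 = 2085
Group 3: 13910 × 0.96 = 13354
Group 4: 23696 × 0.974 = 23080
Group 5: 8651 × 0.964 + 20871 × 0.287 = 8340 + 5990 = 14330
Net migration: Group 3 + 560 → 13914; Group 4 − 310 → 22770
Population now: 0–9=2377, 10–19=2085, 20–29=13914, 30–39=22770, 40+=14330
Scenario A total after 2 periods: 55476
Scenario B projection —
Period 1:
Births: 9200 × 0.016 = 147, 16500 × 0.094 = 1551 ⇒ total 1698
Group 2: 14400 × 0.966 = 13910
Group 3: 24100 × 0.96 = 23136
Group 4: 9200 × 0.974 = 8961
Group 5: 16500 × 0.964 + 17300 × 0.287 = 15906 + 4965 = 20871
Net migration: Group 3 + 560 → 23696; Group 4 − 310 → 8651
Population now: 0–9=1698, 10–19=13910, 20–29=23696, 30–39=8651, 40+=20871
Period 2:
Births: 23696 × 0.016 = 379, 8651 × 0.094 = 813 ⇒ total 1192
Group 2: 1698 × 0.966 = 1640
Group 3: 13910 × 0.96 = 13354
Group 4: 23696 × 0.974 = 23080
Group 5: 8651 × 0.964 + 20871 × 0.287 = 8340 + 5990 = 14330
Net migration: Group 3 + 560 → 13914; Group 4 − 310 → 22770
Population now: 0–9=1192, 10–19=1640, 20–29=13914, 30–39=22770, 40+=14330
Scenario B total after 2 periods: 53846
Difference B − A = 53846 − 55476 = -1630

-1630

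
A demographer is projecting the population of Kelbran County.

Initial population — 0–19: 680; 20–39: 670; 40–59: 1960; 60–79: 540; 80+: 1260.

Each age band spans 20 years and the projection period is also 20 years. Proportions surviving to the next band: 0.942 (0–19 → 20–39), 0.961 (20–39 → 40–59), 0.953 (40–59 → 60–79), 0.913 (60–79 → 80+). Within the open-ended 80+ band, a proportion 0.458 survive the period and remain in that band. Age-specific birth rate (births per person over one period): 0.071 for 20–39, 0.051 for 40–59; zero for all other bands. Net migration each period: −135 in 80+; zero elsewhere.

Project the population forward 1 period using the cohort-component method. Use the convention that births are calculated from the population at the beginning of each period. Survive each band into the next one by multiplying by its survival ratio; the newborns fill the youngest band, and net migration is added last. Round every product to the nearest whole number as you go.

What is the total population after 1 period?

Period 1:
Births: 670 × 0.071 = 48, 1960 × 0.051 = 100 ⇒ total 148
20–39: 680 × 0.942 = 641
40–59: 670 × 0.961 = 644
60–79: 1960 × 0.953 = 1868
80+: 540 × 0.913 + 1260 × 0.458 = 493 + 577 = 1070
Net migration: 80+ − 135 → 935
End of period: [148, 641, 644, 1868, 935]
Total after period 1: 148 + 641 + 644 + 1868 + 935 = 4236

4236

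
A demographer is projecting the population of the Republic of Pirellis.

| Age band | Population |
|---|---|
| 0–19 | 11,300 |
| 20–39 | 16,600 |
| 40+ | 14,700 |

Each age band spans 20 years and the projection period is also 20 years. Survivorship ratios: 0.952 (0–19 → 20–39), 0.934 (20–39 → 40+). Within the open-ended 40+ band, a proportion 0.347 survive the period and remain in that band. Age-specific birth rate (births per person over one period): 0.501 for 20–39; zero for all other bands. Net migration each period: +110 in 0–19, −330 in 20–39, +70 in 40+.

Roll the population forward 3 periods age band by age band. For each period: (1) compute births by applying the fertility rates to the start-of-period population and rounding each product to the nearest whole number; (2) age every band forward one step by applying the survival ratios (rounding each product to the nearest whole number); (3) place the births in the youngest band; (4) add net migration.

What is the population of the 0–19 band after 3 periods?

After projecting period 1:
Births: 16600 × 0.501 = 8317
20–39: 11300 × 0.952 = 10758
40+: 16600 × 0.934 + 14700 × 0.347 = 15504 + 5101 = 20605
Net migration: 0–19 + 110 → 8427; 20–39 − 330 → 10428; 40+ + 70 → 20675
End of period: [8427, 10428, 20675]
After projecting period 2:
Births: 10428 × 0.501 = 5224
20–39: 8427 × 0.952 = 8023
40+: 10428 × 0.934 + 20675 × 0.347 = 9740 + 7174 = 16914
Net migration: 0–19 + 110 → 5334; 20–39 − 330 → 7693; 40+ + 70 → 16984
End of period: [5334, 7693, 16984]
After projecting period 3:
Births: 7693 × 0.501 = 3854
20–39: 5334 × 0.952 = 5078
40+: 7693 × 0.934 + 16984 × 0.347 = 7185 + 5893 = 13078
Net migration: 0–19 + 110 → 3964; 20–39 − 330 → 4748; 40+ + 70 → 13148
End of period: [3964, 4748, 13148]

3964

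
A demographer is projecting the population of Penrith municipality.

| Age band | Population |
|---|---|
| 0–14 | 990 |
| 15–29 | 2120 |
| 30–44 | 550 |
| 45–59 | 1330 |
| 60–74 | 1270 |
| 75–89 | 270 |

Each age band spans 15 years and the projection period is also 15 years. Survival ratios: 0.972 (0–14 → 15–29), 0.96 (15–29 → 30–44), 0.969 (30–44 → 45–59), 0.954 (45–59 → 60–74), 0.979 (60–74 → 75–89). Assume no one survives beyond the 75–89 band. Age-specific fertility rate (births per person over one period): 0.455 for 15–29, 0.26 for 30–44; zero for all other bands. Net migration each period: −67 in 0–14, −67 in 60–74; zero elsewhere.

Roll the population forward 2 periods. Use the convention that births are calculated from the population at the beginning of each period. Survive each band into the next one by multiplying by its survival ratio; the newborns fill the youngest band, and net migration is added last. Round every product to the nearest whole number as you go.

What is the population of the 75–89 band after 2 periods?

1177

— Period 1 —
Births: 2120 × 0.455 = 965, 550 × 0.26 = 143 — total 1108
15–29: 990 × 0.972 = 962
30–44: 2120 × 0.96 = 2035
45–59: 550 × 0.969 = 533
60–74: 1330 × 0.954 = 1269
75–89: 1270 × 0.979 = 1243
Net migration: 0–14 − 67 → 1041; 60–74 − 67 → 1202
End of period: [1041, 962, 2035, 533, 1202, 1243]
— Period 2 —
Births: 962 × 0.455 = 438, 2035 × 0.26 = 529 — total 967
15–29: 1041 × 0.972 = 1012
30–44: 962 × 0.96 = 924
45–59: 2035 × 0.969 = 1972
60–74: 533 × 0.954 = 508
75–89: 1202 × 0.979 = 1177
Net migration: 0–14 − 67 → 900; 60–74 − 67 → 441
End of period: [900, 1012, 924, 1972, 441, 1177]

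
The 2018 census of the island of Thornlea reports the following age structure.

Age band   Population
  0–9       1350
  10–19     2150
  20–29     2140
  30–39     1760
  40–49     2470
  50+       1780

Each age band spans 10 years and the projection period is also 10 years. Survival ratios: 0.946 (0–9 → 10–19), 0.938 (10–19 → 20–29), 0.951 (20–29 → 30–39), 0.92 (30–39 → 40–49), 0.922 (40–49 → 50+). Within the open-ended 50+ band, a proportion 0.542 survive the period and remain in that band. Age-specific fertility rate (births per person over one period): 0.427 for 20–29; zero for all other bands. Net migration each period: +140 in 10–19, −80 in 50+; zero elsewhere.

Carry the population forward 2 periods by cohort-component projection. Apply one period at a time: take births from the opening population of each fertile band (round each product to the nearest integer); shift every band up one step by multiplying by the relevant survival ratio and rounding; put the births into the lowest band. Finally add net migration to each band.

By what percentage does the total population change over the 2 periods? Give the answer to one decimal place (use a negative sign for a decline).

-13.2

Call the groups 1 to 6, youngest first.
— Period 1 —
Births: 2140 * 0.427 = 914
Group 2: 1350 * 0.946 = 1277
Group 3: 2150 * 0.938 = 2017
Group 4: 2140 * 0.951 = 2035
Group 5: 1760 * 0.92 = 1619
Group 6: 2470 * 0.922 + 1780 * 0.542 = 2277 + 965 = 3242
Net migration: Group 2 + 140 → 1417; Group 6 − 80 → 3162
End of period: [914, 1417, 2017, 2035, 1619, 3162]
— Period 2 —
Births: 2017 * 0.427 = 861
Group 2: 914 * 0.946 = 865
Group 3: 1417 * 0.938 = 1329
Group 4: 2017 * 0.951 = 1918
Group 5: 2035 * 0.92 = 1872
Group 6: 1619 * 0.922 + 3162 * 0.542 = 1493 + 1714 = 3207
Net migration: Group 2 + 140 → 1005; Group 6 − 80 → 3127
End of period: [861, 1005, 1329, 1918, 1872, 3127]
Total: 11650 → 10112; change = -1538; percentage change = -13.2%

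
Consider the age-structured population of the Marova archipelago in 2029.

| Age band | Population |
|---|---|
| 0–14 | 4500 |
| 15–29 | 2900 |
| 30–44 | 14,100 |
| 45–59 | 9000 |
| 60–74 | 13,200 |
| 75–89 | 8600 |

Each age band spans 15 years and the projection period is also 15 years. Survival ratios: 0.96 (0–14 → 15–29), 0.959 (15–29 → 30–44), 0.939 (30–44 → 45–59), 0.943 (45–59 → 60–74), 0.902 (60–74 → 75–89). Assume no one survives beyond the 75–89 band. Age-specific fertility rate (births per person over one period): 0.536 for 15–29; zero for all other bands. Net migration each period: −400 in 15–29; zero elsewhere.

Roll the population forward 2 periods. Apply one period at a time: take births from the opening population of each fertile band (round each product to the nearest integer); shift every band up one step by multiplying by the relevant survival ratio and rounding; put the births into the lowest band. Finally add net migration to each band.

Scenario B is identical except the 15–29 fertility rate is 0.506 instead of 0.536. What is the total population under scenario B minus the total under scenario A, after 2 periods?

-201

[period 1]
Births: 2900 * 0.536 = 1554
15–29: 4500 * 0.96 = 4320
30–44: 2900 * 0.959 = 2781
45–59: 14100 * 0.939 = 13240
60–74: 9000 * 0.943 = 8487
75–89: 13200 * 0.902 = 11906
Net migration: 15–29 − 400 → 3920
End of period: [1554, 3920, 2781, 13240, 8487, 11906]
[period 2]
Births: 3920 * 0.536 = 2101
15–29: 1554 * 0.96 = 1492
30–44: 3920 * 0.959 = 3759
45–59: 2781 * 0.939 = 2611
60–74: 13240 * 0.943 = 12485
75–89: 8487 * 0.902 = 7655
Net migration: 15–29 − 400 → 1092
End of period: [2101, 1092, 3759, 2611, 12485, 7655]
Scenario A total after 2 periods: 29703
Scenario B projection —
[period 1]
Births: 2900 * 0.506 = 1467
15–29: 4500 * 0.96 = 4320
30–44: 2900 * 0.959 = 2781
45–59: 14100 * 0.939 = 13240
60–74: 9000 * 0.943 = 8487
75–89: 13200 * 0.902 = 11906
Net migration: 15–29 − 400 → 3920
End of period: [1467, 3920, 2781, 13240, 8487, 11906]
[period 2]
Births: 3920 * 0.506 = 1984
15–29: 1467 * 0.96 = 1408
30–44: 3920 * 0.959 = 3759
45–59: 2781 * 0.939 = 2611
60–74: 13240 * 0.943 = 12485
75–89: 8487 * 0.902 = 7655
Net migration: 15–29 − 400 → 1008
End of period: [1984, 1008, 3759, 2611, 12485, 7655]
Scenario B total after 2 periods: 29502
Difference B − A = 29502 − 29703 = -201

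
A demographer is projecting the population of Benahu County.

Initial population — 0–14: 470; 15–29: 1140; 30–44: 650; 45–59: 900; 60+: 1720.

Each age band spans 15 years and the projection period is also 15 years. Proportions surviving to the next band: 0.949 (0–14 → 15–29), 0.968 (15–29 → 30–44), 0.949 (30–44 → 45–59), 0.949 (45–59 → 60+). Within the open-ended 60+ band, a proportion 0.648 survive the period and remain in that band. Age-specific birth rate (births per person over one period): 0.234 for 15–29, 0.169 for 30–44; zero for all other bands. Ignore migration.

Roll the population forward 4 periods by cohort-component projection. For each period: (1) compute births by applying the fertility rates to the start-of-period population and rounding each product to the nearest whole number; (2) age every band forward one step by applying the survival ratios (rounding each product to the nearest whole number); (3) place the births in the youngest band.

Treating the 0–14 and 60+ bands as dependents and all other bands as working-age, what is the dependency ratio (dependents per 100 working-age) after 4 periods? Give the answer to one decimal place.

260.4

Call the groups 1 to 5, youngest first.
[period 1]
Births: 1140 × 0.234 = 267  |  650 × 0.169 = 110 → 377
Group 2: 470 × 0.949 = 446
Group 3: 1140 × 0.968 = 1104
Group 4: 650 × 0.949 = 617
Group 5: 900 × 0.949 + 1720 × 0.648 = 854 + 1115 = 1969
Giving 377 / 446 / 1104 / 617 / 1969.
[period 2]
Births: 446 × 0.234 = 104  |  1104 × 0.169 = 187 → 291
Group 2: 377 × 0.949 = 358
Group 3: 446 × 0.968 = 432
Group 4: 1104 × 0.949 = 1048
Group 5: 617 × 0.949 + 1969 × 0.648 = 586 + 1276 = 1862
Giving 291 / 358 / 432 / 1048 / 1862.
[period 3]
Births: 358 × 0.234 = 84  |  432 × 0.169 = 73 → 157
Group 2: 291 × 0.949 = 276
Group 3: 358 × 0.968 = 347
Group 4: 432 × 0.949 = 410
Group 5: 1048 × 0.949 + 1862 × 0.648 = 995 + 1207 = 2202
Giving 157 / 276 / 347 / 410 / 2202.
[period 4]
Births: 276 × 0.234 = 65  |  347 × 0.169 = 59 → 124
Group 2: 157 × 0.949 = 149
Group 3: 276 × 0.968 = 267
Group 4: 347 × 0.949 = 329
Group 5: 410 × 0.949 + 2202 × 0.648 = 389 + 1427 = 1816
Giving 124 / 149 / 267 / 329 / 1816.
Dependents (band 0–14 + band 60+) = 124 + 1816 = 1940; working-age = 745; ratio = 1940/745 × 100 = 260.4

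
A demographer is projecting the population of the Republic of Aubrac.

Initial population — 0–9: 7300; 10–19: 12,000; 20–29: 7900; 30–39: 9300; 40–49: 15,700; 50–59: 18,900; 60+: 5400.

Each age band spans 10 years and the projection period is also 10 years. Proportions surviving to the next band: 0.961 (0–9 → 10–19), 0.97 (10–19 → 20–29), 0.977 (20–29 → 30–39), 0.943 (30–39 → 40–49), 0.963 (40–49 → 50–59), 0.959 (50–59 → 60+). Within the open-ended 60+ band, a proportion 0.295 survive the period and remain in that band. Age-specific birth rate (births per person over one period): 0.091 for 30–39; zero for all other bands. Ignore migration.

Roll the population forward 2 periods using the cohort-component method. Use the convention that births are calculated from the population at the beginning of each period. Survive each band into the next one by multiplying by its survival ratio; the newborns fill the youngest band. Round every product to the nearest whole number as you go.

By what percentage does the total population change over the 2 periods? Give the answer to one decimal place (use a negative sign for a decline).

-27.1

Period 1:
Births: 9300 × 0.091 = 846
10–19: 7300 × 0.961 = 7015
20–29: 12000 × 0.97 = 11640
30–39: 7900 × 0.977 = 7718
40–49: 9300 × 0.943 = 8770
50–59: 15700 × 0.963 = 15119
60+: 18900 × 0.959 + 5400 × 0.295 = 18125 + 1593 = 19718
End of period: [846, 7015, 11640, 7718, 8770, 15119, 19718]
Period 2:
Births: 7718 × 0.091 = 702
10–19: 846 × 0.961 = 813
20–29: 7015 × 0.97 = 6805
30–39: 11640 × 0.977 = 11372
40–49: 7718 × 0.943 = 7278
50–59: 8770 × 0.963 = 8446
60+: 15119 × 0.959 + 19718 × 0.295 = 14499 + 5817 = 20316
End of period: [702, 813, 6805, 11372, 7278, 8446, 20316]
Total: 76500 → 55732; change = -20768; percentage change = -27.1%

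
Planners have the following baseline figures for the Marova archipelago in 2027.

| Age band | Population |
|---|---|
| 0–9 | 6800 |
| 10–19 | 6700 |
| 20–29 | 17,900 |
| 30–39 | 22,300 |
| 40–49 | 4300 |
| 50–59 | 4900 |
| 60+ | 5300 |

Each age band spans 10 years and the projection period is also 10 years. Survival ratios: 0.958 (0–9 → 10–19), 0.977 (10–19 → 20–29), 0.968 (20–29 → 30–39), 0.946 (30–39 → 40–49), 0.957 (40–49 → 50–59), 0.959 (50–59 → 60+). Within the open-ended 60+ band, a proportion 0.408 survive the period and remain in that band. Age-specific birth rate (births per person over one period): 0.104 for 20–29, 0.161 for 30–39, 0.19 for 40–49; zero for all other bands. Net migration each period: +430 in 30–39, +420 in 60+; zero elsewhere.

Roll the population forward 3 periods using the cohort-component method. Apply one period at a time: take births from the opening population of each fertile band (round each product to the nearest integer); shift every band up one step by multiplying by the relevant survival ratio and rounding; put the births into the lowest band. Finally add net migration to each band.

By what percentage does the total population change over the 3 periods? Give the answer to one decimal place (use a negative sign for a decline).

2.5

[period 1]
Births: 17900 × 0.104 = 1862  |  22300 × 0.161 = 3590  |  4300 × 0.19 = 817 → total 6269
10–19: 6800 × 0.958 = 6514
20–29: 6700 × 0.977 = 6546
30–39: 17900 × 0.968 = 17327
40–49: 22300 × 0.946 = 21096
50–59: 4300 × 0.957 = 4115
60+: 4900 × 0.959 + 5300 × 0.408 = 4699 + 2162 = 6861
Net migration: 30–39 + 430 → 17757; 60+ + 420 → 7281
Giving 6269 / 6514 / 6546 / 17757 / 21096 / 4115 / 7281.
[period 2]
Births: 6546 × 0.104 = 681  |  17757 × 0.161 = 2859  |  21096 × 0.19 = 4008 → total 7548
10–19: 6269 × 0.958 = 6006
20–29: 6514 × 0.977 = 6364
30–39: 6546 × 0.968 = 6337
40–49: 17757 × 0.946 = 16798
50–59: 21096 × 0.957 = 20189
60+: 4115 × 0.959 + 7281 × 0.408 = 3946 + 2971 = 6917
Net migration: 30–39 + 430 → 6767; 60+ + 420 → 7337
Giving 7548 / 6006 / 6364 / 6767 / 16798 / 20189 / 7337.
[period 3]
Births: 6364 × 0.104 = 662  |  6767 × 0.161 = 1089  |  16798 × 0.19 = 3192 → total 4943
10–19: 7548 × 0.958 = 7231
20–29: 6006 × 0.977 = 5868
30–39: 6364 × 0.968 = 6160
40–49: 6767 × 0.946 = 6402
50–59: 16798 × 0.957 = 16076
60+: 20189 × 0.959 + 7337 × 0.408 = 19361 + 2993 = 22354
Net migration: 30–39 + 430 → 6590; 60+ + 420 → 22774
Giving 4943 / 7231 / 5868 / 6590 / 6402 / 16076 / 22774.
Total: 68200 → 69884; change = 1684; percentage change = 2.5%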